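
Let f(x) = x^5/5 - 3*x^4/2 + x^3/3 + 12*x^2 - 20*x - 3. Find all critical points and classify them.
f'(x) = x^4 - 6*x^3 + x^2 + 24*x - 20

Solve f'(x) = 0:
  Factor: x^4 - 6*x^3 + x^2 + 24*x - 20 = (x - 5)*(x - 2)*(x - 1)*(x + 2) = 0.
  ⇒ x = -2, 1, 2, 5

f''(x) = 4*x^3 - 18*x^2 + 2*x + 24
Second-derivative test at each critical point:
  f''(-2) = -84 < 0 → local maximum
  f''(1) = 12 > 0 → local minimum
  f''(2) = -12 < 0 → local maximum
  f''(5) = 84 > 0 → local minimum

Critical points: x = -2 (local maximum); x = 1 (local minimum); x = 2 (local maximum); x = 5 (local minimum)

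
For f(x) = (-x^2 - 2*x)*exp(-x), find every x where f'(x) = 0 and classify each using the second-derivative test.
f'(x) = (x^2 - 2)*exp(-x)

Solve f'(x) = 0:
  f'(x) = (x^2 - 2)·exp(-x) and exp(-x) > 0 for every x, so f'(x) = 0 ⇔ x^2 - 2 = 0.
  x^2 - 2 = 0 has no rational roots; quadratic formula: x = (0 ± √8)/2.
  ⇒ x = -sqrt(2) ≈ -1.4142, sqrt(2) ≈ 1.4142

f''(x) = (-x^2 + 2*x + 2)*exp(-x)
Second-derivative test at each critical point:
  f''(-1.4142) = -11.6340 < 0 → local maximum
  f''(1.4142) = 0.6876 > 0 → local minimum

Critical points: x = -sqrt(2) ≈ -1.4142 (local maximum); x = sqrt(2) ≈ 1.4142 (local minimum)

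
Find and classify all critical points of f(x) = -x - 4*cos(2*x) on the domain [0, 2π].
f'(x) = 8*sin(2*x) - 1

Solve f'(x) = 0 on [0, 2π]:
  f'(x) = 0 ⇔ sin(2*x) = 1/8, i.e. 2*x = arcsin(1/8) + 2nπ or 2*x = π − arcsin(1/8) + 2nπ; keep the solutions lying in [0, 2π].
  ⇒ x = asin(1/8)/2 ≈ 0.0627, -asin(1/8)/2 + pi/2 ≈ 1.5081, asin(1/8)/2 + pi ≈ 3.2043, -asin(1/8)/2 + 3*pi/2 ≈ 4.6497

f''(x) = 16*cos(2*x)
Second-derivative test at each critical point:
  f''(0.0627) = 15.8745 > 0 → local minimum
  f''(1.5081) = -15.8745 < 0 → local maximum
  f''(3.2043) = 15.8745 > 0 → local minimum
  f''(4.6497) = -15.8745 < 0 → local maximum

Critical points: x = asin(1/8)/2 ≈ 0.0627 (local minimum); x = -asin(1/8)/2 + pi/2 ≈ 1.5081 (local maximum); x = asin(1/8)/2 + pi ≈ 3.2043 (local minimum); x = -asin(1/8)/2 + 3*pi/2 ≈ 4.6497 (local maximum)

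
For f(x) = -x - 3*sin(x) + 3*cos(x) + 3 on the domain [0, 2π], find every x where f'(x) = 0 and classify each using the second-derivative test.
f'(x) = -3*sqrt(2)*sin(x + pi/4) - 1

Solve f'(x) = 0 on [0, 2π]:
  f'(x) = 0 ⇔ -3*sin(x) - 3*cos(x) = 1. Write the left side as R·cos(x + φ) with R = √((-3)² + 3²) = 3*sqrt(2), cos φ = -sqrt(2)/2, sin φ = sqrt(2)/2; then cos(x + φ) = sqrt(2)/6. Solve for x and keep the solutions lying in [0, 2π].
  ⇒ x = atan((-1 + sqrt(17))/(-sqrt(17) - 1)) + pi ≈ 2.5941, atan((-sqrt(17) - 1)/(-1 + sqrt(17))) + 2*pi ≈ 5.2598

f''(x) = -3*sqrt(2)*cos(x + pi/4)
Second-derivative test at each critical point:
  f''(2.5941) = 4.1231 > 0 → local minimum
  f''(5.2598) = -4.1231 < 0 → local maximum

Critical points: x = atan((-1 + sqrt(17))/(-sqrt(17) - 1)) + pi ≈ 2.5941 (local minimum); x = atan((-sqrt(17) - 1)/(-1 + sqrt(17))) + 2*pi ≈ 5.2598 (local maximum)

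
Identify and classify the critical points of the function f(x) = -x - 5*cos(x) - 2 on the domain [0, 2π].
f'(x) = 5*sin(x) - 1

Solve f'(x) = 0 on [0, 2π]:
  f'(x) = 0 ⇔ sin(x) = 1/5, i.e. x = arcsin(1/5) + 2nπ or x = π − arcsin(1/5) + 2nπ; keep the solutions lying in [0, 2π].
  ⇒ x = asin(1/5) ≈ 0.2014, pi - asin(1/5) ≈ 2.9402

f''(x) = 5*cos(x)
Second-derivative test at each critical point:
  f''(0.2014) = 4.8990 > 0 → local minimum
  f''(2.9402) = -4.8990 < 0 → local maximum

Critical points: x = asin(1/5) ≈ 0.2014 (local minimum); x = pi - asin(1/5) ≈ 2.9402 (local maximum)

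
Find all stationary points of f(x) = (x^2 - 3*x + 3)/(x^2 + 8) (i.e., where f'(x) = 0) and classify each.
f'(x) = (3*x^2 + 10*x - 24)/(x^4 + 16*x^2 + 64)

Solve f'(x) = 0:
  f'(x) = (3*x^2 + 10*x - 24)/(x^2 + 8)^2; the denominator is positive wherever f is defined, so f'(x) = 0 ⇔ 3*x^2 + 10*x - 24 = 0.
  3*x^2 + 10*x - 24 = 0 has no rational roots; quadratic formula: x = (-10 ± √388)/6.
  ⇒ x = -sqrt(97)/3 - 5/3 ≈ -4.9496, -5/3 + sqrt(97)/3 ≈ 1.6163

f''(x) = 2*(-3*x^3 - 15*x^2 + 72*x + 40)/(x^6 + 24*x^4 + 192*x^2 + 512)
Second-derivative test at each critical point:
  f''(-4.9496) = -0.0187 < 0 → local maximum
  f''(1.6163) = 0.1749 > 0 → local minimum

Critical points: x = -sqrt(97)/3 - 5/3 ≈ -4.9496 (local maximum); x = -5/3 + sqrt(97)/3 ≈ 1.6163 (local minimum)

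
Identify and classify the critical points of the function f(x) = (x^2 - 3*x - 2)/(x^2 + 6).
f'(x) = (3*x^2 + 16*x - 18)/(x^4 + 12*x^2 + 36)

Solve f'(x) = 0:
  f'(x) = (3*x^2 + 16*x - 18)/(x^2 + 6)^2; the denominator is positive wherever f is defined, so f'(x) = 0 ⇔ 3*x^2 + 16*x - 18 = 0.
  3*x^2 + 16*x - 18 = 0 has no rational roots; quadratic formula: x = (-16 ± √472)/6.
  ⇒ x = -sqrt(118)/3 - 8/3 ≈ -6.2876, -8/3 + sqrt(118)/3 ≈ 0.9543

f''(x) = 6*(-x^3 - 8*x^2 + 18*x + 16)/(x^6 + 18*x^4 + 108*x^2 + 216)
Second-derivative test at each critical point:
  f''(-6.2876) = -0.0105 < 0 → local maximum
  f''(0.9543) = 0.4549 > 0 → local minimum

Critical points: x = -sqrt(118)/3 - 8/3 ≈ -6.2876 (local maximum); x = -8/3 + sqrt(118)/3 ≈ 0.9543 (local minimum)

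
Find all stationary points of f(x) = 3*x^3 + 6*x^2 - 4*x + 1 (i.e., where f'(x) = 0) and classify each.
f'(x) = 9*x^2 + 12*x - 4

Solve f'(x) = 0:
  9*x^2 + 12*x - 4 = 0 has no rational roots; quadratic formula: x = (-12 ± √288)/18.
  ⇒ x = -2*sqrt(2)/3 - 2/3 ≈ -1.6095, -2/3 + 2*sqrt(2)/3 ≈ 0.2761

f''(x) = 18*x + 12
Second-derivative test at each critical point:
  f''(-1.6095) = -16.9706 < 0 → local maximum
  f''(0.2761) = 16.9706 > 0 → local minimum

Critical points: x = -2*sqrt(2)/3 - 2/3 ≈ -1.6095 (local maximum); x = -2/3 + 2*sqrt(2)/3 ≈ 0.2761 (local minimum)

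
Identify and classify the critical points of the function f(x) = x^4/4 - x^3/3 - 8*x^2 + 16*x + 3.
f'(x) = x^3 - x^2 - 16*x + 16

Solve f'(x) = 0:
  Factor: x^3 - x^2 - 16*x + 16 = (x - 4)*(x - 1)*(x + 4) = 0.
  ⇒ x = -4, 1, 4

f''(x) = 3*x^2 - 2*x - 16
Second-derivative test at each critical point:
  f''(-4) = 40 > 0 → local minimum
  f''(1) = -15 < 0 → local maximum
  f''(4) = 24 > 0 → local minimum

Critical points: x = -4 (local minimum); x = 1 (local maximum); x = 4 (local minimum)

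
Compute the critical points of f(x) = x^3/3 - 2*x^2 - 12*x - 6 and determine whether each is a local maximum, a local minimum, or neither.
f'(x) = x^2 - 4*x - 12

Solve f'(x) = 0:
  Factor: x^2 - 4*x - 12 = (x - 6)*(x + 2) = 0.
  ⇒ x = -2, 6

f''(x) = 2*x - 4
Second-derivative test at each critical point:
  f''(-2) = -8 < 0 → local maximum
  f''(6) = 8 > 0 → local minimum

Critical points: x = -2 (local maximum); x = 6 (local minimum)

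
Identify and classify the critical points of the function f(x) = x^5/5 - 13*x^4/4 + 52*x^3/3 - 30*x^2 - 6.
f'(x) = x*(x^3 - 13*x^2 + 52*x - 60)

Solve f'(x) = 0:
  Factor: x^4 - 13*x^3 + 52*x^2 - 60*x = x*(x - 6)*(x - 5)*(x - 2) = 0.
  ⇒ x = 0, 2, 5, 6

f''(x) = 4*x^3 - 39*x^2 + 104*x - 60
Second-derivative test at each critical point:
  f''(0) = -60 < 0 → local maximum
  f''(2) = 24 > 0 → local minimum
  f''(5) = -15 < 0 → local maximum
  f''(6) = 24 > 0 → local minimum

Critical points: x = 0 (local maximum); x = 2 (local minimum); x = 5 (local maximum); x = 6 (local minimum)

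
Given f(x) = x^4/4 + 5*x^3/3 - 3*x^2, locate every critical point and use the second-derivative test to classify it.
f'(x) = x*(x^2 + 5*x - 6)

Solve f'(x) = 0:
  Factor: x^3 + 5*x^2 - 6*x = x*(x - 1)*(x + 6) = 0.
  ⇒ x = -6, 0, 1

f''(x) = 3*x^2 + 10*x - 6
Second-derivative test at each critical point:
  f''(-6) = 42 > 0 → local minimum
  f''(0) = -6 < 0 → local maximum
  f''(1) = 7 > 0 → local minimum

Critical points: x = -6 (local minimum); x = 0 (local maximum); x = 1 (local minimum)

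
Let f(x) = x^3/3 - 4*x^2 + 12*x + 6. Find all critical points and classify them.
f'(x) = x^2 - 8*x + 12

Solve f'(x) = 0:
  Factor: x^2 - 8*x + 12 = (x - 6)*(x - 2) = 0.
  ⇒ x = 2, 6

f''(x) = 2*x - 8
Second-derivative test at each critical point:
  f''(2) = -4 < 0 → local maximum
  f''(6) = 4 > 0 → local minimum

Critical points: x = 2 (local maximum); x = 6 (local minimum)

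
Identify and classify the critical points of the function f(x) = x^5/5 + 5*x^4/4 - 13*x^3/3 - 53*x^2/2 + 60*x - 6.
f'(x) = x^4 + 5*x^3 - 13*x^2 - 53*x + 60

Solve f'(x) = 0:
  Factor: x^4 + 5*x^3 - 13*x^2 - 53*x + 60 = (x - 3)*(x - 1)*(x + 4)*(x + 5) = 0.
  ⇒ x = -5, -4, 1, 3

f''(x) = 4*x^3 + 15*x^2 - 26*x - 53
Second-derivative test at each critical point:
  f''(-5) = -48 < 0 → local maximum
  f''(-4) = 35 > 0 → local minimum
  f''(1) = -60 < 0 → local maximum
  f''(3) = 112 > 0 → local minimum

Critical points: x = -5 (local maximum); x = -4 (local minimum); x = 1 (local maximum); x = 3 (local minimum)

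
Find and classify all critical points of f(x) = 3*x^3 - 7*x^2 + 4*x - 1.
f'(x) = 9*x^2 - 14*x + 4

Solve f'(x) = 0:
  9*x^2 - 14*x + 4 = 0 has no rational roots; quadratic formula: x = (14 ± √52)/18.
  ⇒ x = 7/9 - sqrt(13)/9 ≈ 0.3772, sqrt(13)/9 + 7/9 ≈ 1.1784

f''(x) = 18*x - 14
Second-derivative test at each critical point:
  f''(0.3772) = -7.2111 < 0 → local maximum
  f''(1.1784) = 7.2111 > 0 → local minimum

Critical points: x = 7/9 - sqrt(13)/9 ≈ 0.3772 (local maximum); x = sqrt(13)/9 + 7/9 ≈ 1.1784 (local minimum)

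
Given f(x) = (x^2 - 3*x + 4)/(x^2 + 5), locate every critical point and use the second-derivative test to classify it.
f'(x) = (3*x^2 + 2*x - 15)/(x^4 + 10*x^2 + 25)

Solve f'(x) = 0:
  f'(x) = (3*x^2 + 2*x - 15)/(x^2 + 5)^2; the denominator is positive wherever f is defined, so f'(x) = 0 ⇔ 3*x^2 + 2*x - 15 = 0.
  3*x^2 + 2*x - 15 = 0 has no rational roots; quadratic formula: x = (-2 ± √184)/6.
  ⇒ x = -sqrt(46)/3 - 1/3 ≈ -2.5941, -1/3 + sqrt(46)/3 ≈ 1.9274

f''(x) = 2*(-3*x^3 - 3*x^2 + 45*x + 5)/(x^6 + 15*x^4 + 75*x^2 + 125)
Second-derivative test at each critical point:
  f''(-2.5941) = -0.0986 < 0 → local maximum
  f''(1.9274) = 0.1786 > 0 → local minimum

Critical points: x = -sqrt(46)/3 - 1/3 ≈ -2.5941 (local maximum); x = -1/3 + sqrt(46)/3 ≈ 1.9274 (local minimum)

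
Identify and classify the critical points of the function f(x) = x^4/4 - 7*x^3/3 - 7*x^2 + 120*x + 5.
f'(x) = x^3 - 7*x^2 - 14*x + 120

Solve f'(x) = 0:
  Factor: x^3 - 7*x^2 - 14*x + 120 = (x - 6)*(x - 5)*(x + 4) = 0.
  ⇒ x = -4, 5, 6

f''(x) = 3*x^2 - 14*x - 14
Second-derivative test at each critical point:
  f''(-4) = 90 > 0 → local minimum
  f''(5) = -9 < 0 → local maximum
  f''(6) = 10 > 0 → local minimum

Critical points: x = -4 (local minimum); x = 5 (local maximum); x = 6 (local minimum)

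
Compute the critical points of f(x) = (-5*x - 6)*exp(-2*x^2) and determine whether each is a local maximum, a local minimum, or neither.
f'(x) = (4*x*(5*x + 6) - 5)*exp(-2*x^2)

Solve f'(x) = 0:
  f'(x) = (20*x^2 + 24*x - 5)·exp(-2*x^2) and exp(-2*x^2) > 0 for every x, so f'(x) = 0 ⇔ 20*x^2 + 24*x - 5 = 0.
  20*x^2 + 24*x - 5 = 0 has no rational roots; quadratic formula: x = (-24 ± √976)/40.
  ⇒ x = -sqrt(61)/10 - 3/5 ≈ -1.3810, -3/5 + sqrt(61)/10 ≈ 0.1810

f''(x) = 4*(-20*x^3 - 24*x^2 + 15*x + 6)*exp(-2*x^2)
Second-derivative test at each critical point:
  f''(-1.3810) = -0.6889 < 0 → local maximum
  f''(0.1810) = 29.2591 > 0 → local minimum

Critical points: x = -sqrt(61)/10 - 3/5 ≈ -1.3810 (local maximum); x = -3/5 + sqrt(61)/10 ≈ 0.1810 (local minimum)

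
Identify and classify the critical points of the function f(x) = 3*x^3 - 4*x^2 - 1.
f'(x) = x*(9*x - 8)

Solve f'(x) = 0:
  Factor: 9*x^2 - 8*x = x*(9*x - 8) = 0.
  ⇒ x = 0, 8/9

f''(x) = 18*x - 8
Second-derivative test at each critical point:
  f''(0) = -8 < 0 → local maximum
  f''(8/9) = 8 > 0 → local minimum

Critical points: x = 0 (local maximum); x = 8/9 (local minimum)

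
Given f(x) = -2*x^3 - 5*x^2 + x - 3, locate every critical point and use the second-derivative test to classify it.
f'(x) = -6*x^2 - 10*x + 1

Solve f'(x) = 0:
  6*x^2 + 10*x - 1 = 0 has no rational roots; quadratic formula: x = (-10 ± √124)/12.
  ⇒ x = -sqrt(31)/6 - 5/6 ≈ -1.7613, -5/6 + sqrt(31)/6 ≈ 0.0946

f''(x) = -12*x - 10
Second-derivative test at each critical point:
  f''(-1.7613) = 11.1355 > 0 → local minimum
  f''(0.0946) = -11.1355 < 0 → local maximum

Critical points: x = -sqrt(31)/6 - 5/6 ≈ -1.7613 (local minimum); x = -5/6 + sqrt(31)/6 ≈ 0.0946 (local maximum)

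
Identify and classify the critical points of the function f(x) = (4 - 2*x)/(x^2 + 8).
f'(x) = 2*(-x^2 + 2*x*(x - 2) - 8)/(x^2 + 8)^2

Solve f'(x) = 0:
  f'(x) = 2*(x^2 - 4*x - 8)/(x^2 + 8)^2; the denominator is positive wherever f is defined, so f'(x) = 0 ⇔ 2*x^2 - 8*x - 16 = 0.
  Factor: 2*x^2 - 8*x - 16 = 2*(x^2 - 4*x - 8); x^2 - 4*x - 8 = 0 has no rational roots; quadratic formula: x = (4 ± √48)/2.
  ⇒ x = 2 - 2*sqrt(3) ≈ -1.4641, 2 + 2*sqrt(3) ≈ 5.4641

f''(x) = 4*(4*x^2*(2 - x) + (3*x - 2)*(x^2 + 8))/(x^2 + 8)^3
Second-derivative test at each critical point:
  f''(-1.4641) = -0.1347 < 0 → local maximum
  f''(5.4641) = 0.0097 > 0 → local minimum

Critical points: x = 2 - 2*sqrt(3) ≈ -1.4641 (local maximum); x = 2 + 2*sqrt(3) ≈ 5.4641 (local minimum)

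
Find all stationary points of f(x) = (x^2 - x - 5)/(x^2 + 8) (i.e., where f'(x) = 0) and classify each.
f'(x) = (x^2 + 26*x - 8)/(x^4 + 16*x^2 + 64)

Solve f'(x) = 0:
  f'(x) = (x^2 + 26*x - 8)/(x^2 + 8)^2; the denominator is positive wherever f is defined, so f'(x) = 0 ⇔ x^2 + 26*x - 8 = 0.
  x^2 + 26*x - 8 = 0 has no rational roots; quadratic formula: x = (-26 ± √708)/2.
  ⇒ x = -sqrt(177) - 13 ≈ -26.3041, -13 + sqrt(177) ≈ 0.3041

f''(x) = 2*(-x^3 - 39*x^2 + 24*x + 104)/(x^6 + 24*x^4 + 192*x^2 + 512)
Second-derivative test at each critical point:
  f''(-26.3041) = -5.432e-05 < 0 → local maximum
  f''(0.3041) = 0.4063 > 0 → local minimum

Critical points: x = -sqrt(177) - 13 ≈ -26.3041 (local maximum); x = -13 + sqrt(177) ≈ 0.3041 (local minimum)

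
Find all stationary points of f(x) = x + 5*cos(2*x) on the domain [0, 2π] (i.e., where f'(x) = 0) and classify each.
f'(x) = 1 - 10*sin(2*x)

Solve f'(x) = 0 on [0, 2π]:
  f'(x) = 0 ⇔ sin(2*x) = 1/10, i.e. 2*x = arcsin(1/10) + 2nπ or 2*x = π − arcsin(1/10) + 2nπ; keep the solutions lying in [0, 2π].
  ⇒ x = asin(1/10)/2 ≈ 0.0501, -asin(1/10)/2 + pi/2 ≈ 1.5207, asin(1/10)/2 + pi ≈ 3.1917, -asin(1/10)/2 + 3*pi/2 ≈ 4.6623

f''(x) = -20*cos(2*x)
Second-derivative test at each critical point:
  f''(0.0501) = -19.8997 < 0 → local maximum
  f''(1.5207) = 19.8997 > 0 → local minimum
  f''(3.1917) = -19.8997 < 0 → local maximum
  f''(4.6623) = 19.8997 > 0 → local minimum

Critical points: x = asin(1/10)/2 ≈ 0.0501 (local maximum); x = -asin(1/10)/2 + pi/2 ≈ 1.5207 (local minimum); x = asin(1/10)/2 + pi ≈ 3.1917 (local maximum); x = -asin(1/10)/2 + 3*pi/2 ≈ 4.6623 (local minimum)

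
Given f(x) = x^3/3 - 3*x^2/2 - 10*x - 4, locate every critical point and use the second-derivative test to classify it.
f'(x) = x^2 - 3*x - 10

Solve f'(x) = 0:
  Factor: x^2 - 3*x - 10 = (x - 5)*(x + 2) = 0.
  ⇒ x = -2, 5

f''(x) = 2*x - 3
Second-derivative test at each critical point:
  f''(-2) = -7 < 0 → local maximum
  f''(5) = 7 > 0 → local minimum

Critical points: x = -2 (local maximum); x = 5 (local minimum)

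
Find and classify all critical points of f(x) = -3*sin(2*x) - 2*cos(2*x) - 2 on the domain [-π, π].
f'(x) = 4*sin(2*x) - 6*cos(2*x)

Solve f'(x) = 0 on [-π, π]:
  f'(x) = 0 ⇔ -3*cos(2*x) = -2*sin(2*x) ⇔ tan(2*x) = 3/2, i.e. 2*x = arctan(3/2) + nπ; keep the solutions lying in [-π, π].
  ⇒ x = -pi + atan(3/2)/2 ≈ -2.6502, -pi/2 + atan(3/2)/2 ≈ -1.0794, atan(3/2)/2 ≈ 0.4914, atan(3/2)/2 + pi/2 ≈ 2.0622

f''(x) = 12*sin(2*x) + 8*cos(2*x)
Second-derivative test at each critical point:
  f''(-2.6502) = 14.4222 > 0 → local minimum
  f''(-1.0794) = -14.4222 < 0 → local maximum
  f''(0.4914) = 14.4222 > 0 → local minimum
  f''(2.0622) = -14.4222 < 0 → local maximum

Critical points: x = -pi + atan(3/2)/2 ≈ -2.6502 (local minimum); x = -pi/2 + atan(3/2)/2 ≈ -1.0794 (local maximum); x = atan(3/2)/2 ≈ 0.4914 (local minimum); x = atan(3/2)/2 + pi/2 ≈ 2.0622 (local maximum)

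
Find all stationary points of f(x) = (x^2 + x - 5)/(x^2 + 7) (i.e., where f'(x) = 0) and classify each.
f'(x) = (-x^2 + 24*x + 7)/(x^4 + 14*x^2 + 49)

Solve f'(x) = 0:
  f'(x) = -(x^2 - 24*x - 7)/(x^2 + 7)^2; the denominator is positive wherever f is defined, so f'(x) = 0 ⇔ -x^2 + 24*x + 7 = 0.
  x^2 - 24*x - 7 = 0 has no rational roots; quadratic formula: x = (24 ± √604)/2.
  ⇒ x = 12 - sqrt(151) ≈ -0.2882, 12 + sqrt(151) ≈ 24.2882

f''(x) = 2*(x^3 - 36*x^2 - 21*x + 84)/(x^6 + 21*x^4 + 147*x^2 + 343)
Second-derivative test at each critical point:
  f''(-0.2882) = 0.4899 > 0 → local minimum
  f''(24.2882) = -6.897e-05 < 0 → local maximum

Critical points: x = 12 - sqrt(151) ≈ -0.2882 (local minimum); x = 12 + sqrt(151) ≈ 24.2882 (local maximum)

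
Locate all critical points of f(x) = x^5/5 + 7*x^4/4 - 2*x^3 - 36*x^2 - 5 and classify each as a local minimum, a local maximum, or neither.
f'(x) = x*(x^3 + 7*x^2 - 6*x - 72)

Solve f'(x) = 0:
  Factor: x^4 + 7*x^3 - 6*x^2 - 72*x = x*(x - 3)*(x + 4)*(x + 6) = 0.
  ⇒ x = -6, -4, 0, 3

f''(x) = 4*x^3 + 21*x^2 - 12*x - 72
Second-derivative test at each critical point:
  f''(-6) = -108 < 0 → local maximum
  f''(-4) = 56 > 0 → local minimum
  f''(0) = -72 < 0 → local maximum
  f''(3) = 189 > 0 → local minimum

Critical points: x = -6 (local maximum); x = -4 (local minimum); x = 0 (local maximum); x = 3 (local minimum)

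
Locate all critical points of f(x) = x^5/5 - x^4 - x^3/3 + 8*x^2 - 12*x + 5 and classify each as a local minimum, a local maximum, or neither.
f'(x) = x^4 - 4*x^3 - x^2 + 16*x - 12

Solve f'(x) = 0:
  Factor: x^4 - 4*x^3 - x^2 + 16*x - 12 = (x - 3)*(x - 2)*(x - 1)*(x + 2) = 0.
  ⇒ x = -2, 1, 2, 3

f''(x) = 4*x^3 - 12*x^2 - 2*x + 16
Second-derivative test at each critical point:
  f''(-2) = -60 < 0 → local maximum
  f''(1) = 6 > 0 → local minimum
  f''(2) = -4 < 0 → local maximum
  f''(3) = 10 > 0 → local minimum

Critical points: x = -2 (local maximum); x = 1 (local minimum); x = 2 (local maximum); x = 3 (local minimum)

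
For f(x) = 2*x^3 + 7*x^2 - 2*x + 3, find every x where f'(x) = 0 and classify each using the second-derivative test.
f'(x) = 6*x^2 + 14*x - 2

Solve f'(x) = 0:
  Factor: 6*x^2 + 14*x - 2 = 2*(3*x^2 + 7*x - 1); 3*x^2 + 7*x - 1 = 0 has no rational roots; quadratic formula: x = (-7 ± √61)/6.
  ⇒ x = -sqrt(61)/6 - 7/6 ≈ -2.4684, -7/6 + sqrt(61)/6 ≈ 0.1350

f''(x) = 12*x + 14
Second-derivative test at each critical point:
  f''(-2.4684) = -15.6205 < 0 → local maximum
  f''(0.1350) = 15.6205 > 0 → local minimum

Critical points: x = -sqrt(61)/6 - 7/6 ≈ -2.4684 (local maximum); x = -7/6 + sqrt(61)/6 ≈ 0.1350 (local minimum)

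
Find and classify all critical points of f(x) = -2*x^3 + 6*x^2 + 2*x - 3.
f'(x) = -6*x^2 + 12*x + 2

Solve f'(x) = 0:
  Factor: -6*x^2 + 12*x + 2 = -2*(3*x^2 - 6*x - 1); 3*x^2 - 6*x - 1 = 0 has no rational roots; quadratic formula: x = (6 ± √48)/6.
  ⇒ x = 1 - 2*sqrt(3)/3 ≈ -0.1547, 1 + 2*sqrt(3)/3 ≈ 2.1547

f''(x) = 12 - 12*x
Second-derivative test at each critical point:
  f''(-0.1547) = 13.8564 > 0 → local minimum
  f''(2.1547) = -13.8564 < 0 → local maximum

Critical points: x = 1 - 2*sqrt(3)/3 ≈ -0.1547 (local minimum); x = 1 + 2*sqrt(3)/3 ≈ 2.1547 (local maximum)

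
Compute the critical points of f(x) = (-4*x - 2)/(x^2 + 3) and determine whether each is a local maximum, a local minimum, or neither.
f'(x) = 4*(x^2 + x - 3)/(x^4 + 6*x^2 + 9)

Solve f'(x) = 0:
  f'(x) = 4*(x^2 + x - 3)/(x^2 + 3)^2; the denominator is positive wherever f is defined, so f'(x) = 0 ⇔ 4*x^2 + 4*x - 12 = 0.
  Factor: 4*x^2 + 4*x - 12 = 4*(x^2 + x - 3); x^2 + x - 3 = 0 has no rational roots; quadratic formula: x = (-1 ± √13)/2.
  ⇒ x = -sqrt(13)/2 - 1/2 ≈ -2.3028, -1/2 + sqrt(13)/2 ≈ 1.3028

f''(x) = 4*(-4*x^2*(2*x + 1) + (6*x + 1)*(x^2 + 3))/(x^2 + 3)^3
Second-derivative test at each critical point:
  f''(-2.3028) = -0.2092 < 0 → local maximum
  f''(1.3028) = 0.6537 > 0 → local minimum

Critical points: x = -sqrt(13)/2 - 1/2 ≈ -2.3028 (local maximum); x = -1/2 + sqrt(13)/2 ≈ 1.3028 (local minimum)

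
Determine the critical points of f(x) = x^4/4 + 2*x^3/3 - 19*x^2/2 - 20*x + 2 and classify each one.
f'(x) = x^3 + 2*x^2 - 19*x - 20

Solve f'(x) = 0:
  Factor: x^3 + 2*x^2 - 19*x - 20 = (x - 4)*(x + 1)*(x + 5) = 0.
  ⇒ x = -5, -1, 4

f''(x) = 3*x^2 + 4*x - 19
Second-derivative test at each critical point:
  f''(-5) = 36 > 0 → local minimum
  f''(-1) = -20 < 0 → local maximum
  f''(4) = 45 > 0 → local minimum

Critical points: x = -5 (local minimum); x = -1 (local maximum); x = 4 (local minimum)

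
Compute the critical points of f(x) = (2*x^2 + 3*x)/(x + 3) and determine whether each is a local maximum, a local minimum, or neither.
f'(x) = (2*x^2 + 12*x + 9)/(x^2 + 6*x + 9)

Solve f'(x) = 0:
  f'(x) = (2*x^2 + 12*x + 9)/(x + 3)^2; the denominator is positive wherever f is defined, so f'(x) = 0 ⇔ 2*x^2 + 12*x + 9 = 0.
  2*x^2 + 12*x + 9 = 0 has no rational roots; quadratic formula: x = (-12 ± √72)/4.
  ⇒ x = -3 - 3*sqrt(2)/2 ≈ -5.1213, -3 + 3*sqrt(2)/2 ≈ -0.8787

f''(x) = 18/(x^3 + 9*x^2 + 27*x + 27)
Second-derivative test at each critical point:
  f''(-5.1213) = -1.8856 < 0 → local maximum
  f''(-0.8787) = 1.8856 > 0 → local minimum

Critical points: x = -3 - 3*sqrt(2)/2 ≈ -5.1213 (local maximum); x = -3 + 3*sqrt(2)/2 ≈ -0.8787 (local minimum)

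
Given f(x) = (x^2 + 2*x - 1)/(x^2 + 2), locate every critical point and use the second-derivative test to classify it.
f'(x) = 2*(-x^2 + 3*x + 2)/(x^4 + 4*x^2 + 4)

Solve f'(x) = 0:
  f'(x) = -2*(x^2 - 3*x - 2)/(x^2 + 2)^2; the denominator is positive wherever f is defined, so f'(x) = 0 ⇔ -2*x^2 + 6*x + 4 = 0.
  Factor: -2*x^2 + 6*x + 4 = -2*(x^2 - 3*x - 2); x^2 - 3*x - 2 = 0 has no rational roots; quadratic formula: x = (3 ± √17)/2.
  ⇒ x = 3/2 - sqrt(17)/2 ≈ -0.5616, 3/2 + sqrt(17)/2 ≈ 3.5616

f''(x) = 2*(2*x^3 - 9*x^2 - 12*x + 6)/(x^6 + 6*x^4 + 12*x^2 + 8)
Second-derivative test at each critical point:
  f''(-0.5616) = 1.5382 > 0 → local minimum
  f''(3.5616) = -0.0382 < 0 → local maximum

Critical points: x = 3/2 - sqrt(17)/2 ≈ -0.5616 (local minimum); x = 3/2 + sqrt(17)/2 ≈ 3.5616 (local maximum)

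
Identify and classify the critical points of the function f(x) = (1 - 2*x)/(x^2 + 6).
f'(x) = 2*(x^2 - x - 6)/(x^4 + 12*x^2 + 36)

Solve f'(x) = 0:
  f'(x) = 2*(x - 3)*(x + 2)/(x^2 + 6)^2; the denominator is positive wherever f is defined, so f'(x) = 0 ⇔ 2*x^2 - 2*x - 12 = 0.
  Factor: 2*x^2 - 2*x - 12 = 2*(x - 3)*(x + 2) = 0.
  ⇒ x = -2, 3

f''(x) = 2*(4*x^2*(1 - 2*x) + (6*x - 1)*(x^2 + 6))/(x^2 + 6)^3
Second-derivative test at each critical point:
  f''(-2) = -1/10 < 0 → local maximum
  f''(3) = 2/45 > 0 → local minimum

Critical points: x = -2 (local maximum); x = 3 (local minimum)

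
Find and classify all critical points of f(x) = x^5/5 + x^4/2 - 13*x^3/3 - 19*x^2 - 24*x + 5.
f'(x) = x^4 + 2*x^3 - 13*x^2 - 38*x - 24

Solve f'(x) = 0:
  Factor: x^4 + 2*x^3 - 13*x^2 - 38*x - 24 = (x - 4)*(x + 1)*(x + 2)*(x + 3) = 0.
  ⇒ x = -3, -2, -1, 4

f''(x) = 4*x^3 + 6*x^2 - 26*x - 38
Second-derivative test at each critical point:
  f''(-3) = -14 < 0 → local maximum
  f''(-2) = 6 > 0 → local minimum
  f''(-1) = -10 < 0 → local maximum
  f''(4) = 210 > 0 → local minimum

Critical points: x = -3 (local maximum); x = -2 (local minimum); x = -1 (local maximum); x = 4 (local minimum)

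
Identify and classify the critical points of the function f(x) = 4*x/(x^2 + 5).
f'(x) = 4*(5 - x^2)/(x^4 + 10*x^2 + 25)

Solve f'(x) = 0:
  f'(x) = -4*(x^2 - 5)/(x^2 + 5)^2; the denominator is positive wherever f is defined, so f'(x) = 0 ⇔ 20 - 4*x^2 = 0.
  Factor: 20 - 4*x^2 = -4*(x^2 - 5); x^2 - 5 = 0 has no rational roots; quadratic formula: x = (0 ± √20)/2.
  ⇒ x = -sqrt(5) ≈ -2.2361, sqrt(5) ≈ 2.2361

f''(x) = 8*x*(x^2 - 15)/(x^2 + 5)^3
Second-derivative test at each critical point:
  f''(-2.2361) = 0.1789 > 0 → local minimum
  f''(2.2361) = -0.1789 < 0 → local maximum

Critical points: x = -sqrt(5) ≈ -2.2361 (local minimum); x = sqrt(5) ≈ 2.2361 (local maximum)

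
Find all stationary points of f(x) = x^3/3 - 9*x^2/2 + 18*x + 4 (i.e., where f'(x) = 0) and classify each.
f'(x) = x^2 - 9*x + 18

Solve f'(x) = 0:
  Factor: x^2 - 9*x + 18 = (x - 6)*(x - 3) = 0.
  ⇒ x = 3, 6

f''(x) = 2*x - 9
Second-derivative test at each critical point:
  f''(3) = -3 < 0 → local maximum
  f''(6) = 3 > 0 → local minimum

Critical points: x = 3 (local maximum); x = 6 (local minimum)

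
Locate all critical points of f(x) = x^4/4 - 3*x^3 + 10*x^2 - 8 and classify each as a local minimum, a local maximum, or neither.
f'(x) = x*(x^2 - 9*x + 20)

Solve f'(x) = 0:
  Factor: x^3 - 9*x^2 + 20*x = x*(x - 5)*(x - 4) = 0.
  ⇒ x = 0, 4, 5

f''(x) = 3*x^2 - 18*x + 20
Second-derivative test at each critical point:
  f''(0) = 20 > 0 → local minimum
  f''(4) = -4 < 0 → local maximum
  f''(5) = 5 > 0 → local minimum

Critical points: x = 0 (local minimum); x = 4 (local maximum); x = 5 (local minimum)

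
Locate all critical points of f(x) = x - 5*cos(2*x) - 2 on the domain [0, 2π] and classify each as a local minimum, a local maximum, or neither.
f'(x) = 10*sin(2*x) + 1

Solve f'(x) = 0 on [0, 2π]:
  f'(x) = 0 ⇔ sin(2*x) = -1/10, i.e. 2*x = arcsin(-1/10) + 2nπ or 2*x = π − arcsin(-1/10) + 2nπ; keep the solutions lying in [0, 2π].
  ⇒ x = asin(1/10)/2 + pi/2 ≈ 1.6209, pi - asin(1/10)/2 ≈ 3.0915, asin(1/10)/2 + 3*pi/2 ≈ 4.7625, -asin(1/10)/2 + 2*pi ≈ 6.2331

f''(x) = 20*cos(2*x)
Second-derivative test at each critical point:
  f''(1.6209) = -19.8997 < 0 → local maximum
  f''(3.0915) = 19.8997 > 0 → local minimum
  f''(4.7625) = -19.8997 < 0 → local maximum
  f''(6.2331) = 19.8997 > 0 → local minimum

Critical points: x = asin(1/10)/2 + pi/2 ≈ 1.6209 (local maximum); x = pi - asin(1/10)/2 ≈ 3.0915 (local minimum); x = asin(1/10)/2 + 3*pi/2 ≈ 4.7625 (local maximum); x = -asin(1/10)/2 + 2*pi ≈ 6.2331 (local minimum)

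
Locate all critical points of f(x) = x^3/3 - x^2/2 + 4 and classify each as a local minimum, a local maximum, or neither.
f'(x) = x*(x - 1)

Solve f'(x) = 0:
  Factor: x^2 - x = x*(x - 1) = 0.
  ⇒ x = 0, 1

f''(x) = 2*x - 1
Second-derivative test at each critical point:
  f''(0) = -1 < 0 → local maximum
  f''(1) = 1 > 0 → local minimum

Critical points: x = 0 (local maximum); x = 1 (local minimum)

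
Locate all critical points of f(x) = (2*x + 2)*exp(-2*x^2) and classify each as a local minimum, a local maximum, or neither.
f'(x) = 2*(-4*x*(x + 1) + 1)*exp(-2*x^2)

Solve f'(x) = 0:
  f'(x) = (-8*x^2 - 8*x + 2)·exp(-2*x^2) and exp(-2*x^2) > 0 for every x, so f'(x) = 0 ⇔ -8*x^2 - 8*x + 2 = 0.
  Factor: -8*x^2 - 8*x + 2 = -2*(4*x^2 + 4*x - 1); 4*x^2 + 4*x - 1 = 0 has no rational roots; quadratic formula: x = (-4 ± √32)/8.
  ⇒ x = -sqrt(2)/2 - 1/2 ≈ -1.2071, -1/2 + sqrt(2)/2 ≈ 0.2071

f''(x) = 8*(4*x^2*(x + 1) - 3*x - 1)*exp(-2*x^2)
Second-derivative test at each critical point:
  f''(-1.2071) = 0.6137 > 0 → local minimum
  f''(0.2071) = -10.3836 < 0 → local maximum

Critical points: x = -sqrt(2)/2 - 1/2 ≈ -1.2071 (local minimum); x = -1/2 + sqrt(2)/2 ≈ 0.2071 (local maximum)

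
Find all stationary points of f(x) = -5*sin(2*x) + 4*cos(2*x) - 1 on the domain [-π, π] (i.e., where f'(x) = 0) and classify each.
f'(x) = -8*sin(2*x) - 10*cos(2*x)

Solve f'(x) = 0 on [-π, π]:
  f'(x) = 0 ⇔ -5*cos(2*x) = 4*sin(2*x) ⇔ tan(2*x) = -5/4, i.e. 2*x = arctan(-5/4) + nπ; keep the solutions lying in [-π, π].
  ⇒ x = -pi/2 - atan(5/4)/2 ≈ -2.0188, -atan(5/4)/2 ≈ -0.4480, -atan(5/4)/2 + pi/2 ≈ 1.1228, pi - atan(5/4)/2 ≈ 2.6936

f''(x) = 20*sin(2*x) - 16*cos(2*x)
Second-derivative test at each critical point:
  f''(-2.0188) = 25.6125 > 0 → local minimum
  f''(-0.4480) = -25.6125 < 0 → local maximum
  f''(1.1228) = 25.6125 > 0 → local minimum
  f''(2.6936) = -25.6125 < 0 → local maximum

Critical points: x = -pi/2 - atan(5/4)/2 ≈ -2.0188 (local minimum); x = -atan(5/4)/2 ≈ -0.4480 (local maximum); x = -atan(5/4)/2 + pi/2 ≈ 1.1228 (local minimum); x = pi - atan(5/4)/2 ≈ 2.6936 (local maximum)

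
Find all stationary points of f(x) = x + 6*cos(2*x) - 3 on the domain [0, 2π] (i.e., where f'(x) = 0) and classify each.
f'(x) = 1 - 12*sin(2*x)

Solve f'(x) = 0 on [0, 2π]:
  f'(x) = 0 ⇔ sin(2*x) = 1/12, i.e. 2*x = arcsin(1/12) + 2nπ or 2*x = π − arcsin(1/12) + 2nπ; keep the solutions lying in [0, 2π].
  ⇒ x = asin(1/12)/2 ≈ 0.0417, -asin(1/12)/2 + pi/2 ≈ 1.5291, asin(1/12)/2 + pi ≈ 3.1833, -asin(1/12)/2 + 3*pi/2 ≈ 4.6707

f''(x) = -24*cos(2*x)
Second-derivative test at each critical point:
  f''(0.0417) = -23.9165 < 0 → local maximum
  f''(1.5291) = 23.9165 > 0 → local minimum
  f''(3.1833) = -23.9165 < 0 → local maximum
  f''(4.6707) = 23.9165 > 0 → local minimum

Critical points: x = asin(1/12)/2 ≈ 0.0417 (local maximum); x = -asin(1/12)/2 + pi/2 ≈ 1.5291 (local minimum); x = asin(1/12)/2 + pi ≈ 3.1833 (local maximum); x = -asin(1/12)/2 + 3*pi/2 ≈ 4.6707 (local minimum)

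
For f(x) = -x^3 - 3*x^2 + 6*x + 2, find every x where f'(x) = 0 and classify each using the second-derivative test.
f'(x) = -3*x^2 - 6*x + 6

Solve f'(x) = 0:
  Factor: -3*x^2 - 6*x + 6 = -3*(x^2 + 2*x - 2); x^2 + 2*x - 2 = 0 has no rational roots; quadratic formula: x = (-2 ± √12)/2.
  ⇒ x = -sqrt(3) - 1 ≈ -2.7321, -1 + sqrt(3) ≈ 0.7321

f''(x) = -6*x - 6
Second-derivative test at each critical point:
  f''(-2.7321) = 10.3923 > 0 → local minimum
  f''(0.7321) = -10.3923 < 0 → local maximum

Critical points: x = -sqrt(3) - 1 ≈ -2.7321 (local minimum); x = -1 + sqrt(3) ≈ 0.7321 (local maximum)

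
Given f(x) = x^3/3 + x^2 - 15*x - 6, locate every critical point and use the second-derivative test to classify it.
f'(x) = x^2 + 2*x - 15

Solve f'(x) = 0:
  Factor: x^2 + 2*x - 15 = (x - 3)*(x + 5) = 0.
  ⇒ x = -5, 3

f''(x) = 2*x + 2
Second-derivative test at each critical point:
  f''(-5) = -8 < 0 → local maximum
  f''(3) = 8 > 0 → local minimum

Critical points: x = -5 (local maximum); x = 3 (local minimum)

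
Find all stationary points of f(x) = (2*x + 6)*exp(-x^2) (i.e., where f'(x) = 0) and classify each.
f'(x) = 2*(-2*x*(x + 3) + 1)*exp(-x^2)

Solve f'(x) = 0:
  f'(x) = (-4*x^2 - 12*x + 2)·exp(-x^2) and exp(-x^2) > 0 for every x, so f'(x) = 0 ⇔ -4*x^2 - 12*x + 2 = 0.
  Factor: -4*x^2 - 12*x + 2 = -2*(2*x^2 + 6*x - 1); 2*x^2 + 6*x - 1 = 0 has no rational roots; quadratic formula: x = (-6 ± √44)/4.
  ⇒ x = -sqrt(11)/2 - 3/2 ≈ -3.1583, -3/2 + sqrt(11)/2 ≈ 0.1583

f''(x) = 4*(2*x^2*(x + 3) - 3*x - 3)*exp(-x^2)
Second-derivative test at each critical point:
  f''(-3.1583) = 0.0006 > 0 → local minimum
  f''(0.1583) = -12.9381 < 0 → local maximum

Critical points: x = -sqrt(11)/2 - 3/2 ≈ -3.1583 (local minimum); x = -3/2 + sqrt(11)/2 ≈ 0.1583 (local maximum)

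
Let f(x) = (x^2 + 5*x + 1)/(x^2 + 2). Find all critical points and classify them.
f'(x) = (-5*x^2 + 2*x + 10)/(x^4 + 4*x^2 + 4)

Solve f'(x) = 0:
  f'(x) = -(5*x^2 - 2*x - 10)/(x^2 + 2)^2; the denominator is positive wherever f is defined, so f'(x) = 0 ⇔ -5*x^2 + 2*x + 10 = 0.
  5*x^2 - 2*x - 10 = 0 has no rational roots; quadratic formula: x = (2 ± √204)/10.
  ⇒ x = 1/5 - sqrt(51)/5 ≈ -1.2283, 1/5 + sqrt(51)/5 ≈ 1.6283

f''(x) = 2*(5*x^3 - 3*x^2 - 30*x + 2)/(x^6 + 6*x^4 + 12*x^2 + 8)
Second-derivative test at each critical point:
  f''(-1.2283) = 1.1602 > 0 → local minimum
  f''(1.6283) = -0.6602 < 0 → local maximum

Critical points: x = 1/5 - sqrt(51)/5 ≈ -1.2283 (local minimum); x = 1/5 + sqrt(51)/5 ≈ 1.6283 (local maximum)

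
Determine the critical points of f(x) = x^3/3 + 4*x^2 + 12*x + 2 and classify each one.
f'(x) = x^2 + 8*x + 12

Solve f'(x) = 0:
  Factor: x^2 + 8*x + 12 = (x + 2)*(x + 6) = 0.
  ⇒ x = -6, -2

f''(x) = 2*x + 8
Second-derivative test at each critical point:
  f''(-6) = -4 < 0 → local maximum
  f''(-2) = 4 > 0 → local minimum

Critical points: x = -6 (local maximum); x = -2 (local minimum)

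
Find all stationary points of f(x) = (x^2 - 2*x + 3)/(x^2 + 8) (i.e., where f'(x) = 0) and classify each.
f'(x) = 2*(x^2 + 5*x - 8)/(x^4 + 16*x^2 + 64)

Solve f'(x) = 0:
  f'(x) = 2*(x^2 + 5*x - 8)/(x^2 + 8)^2; the denominator is positive wherever f is defined, so f'(x) = 0 ⇔ 2*x^2 + 10*x - 16 = 0.
  Factor: 2*x^2 + 10*x - 16 = 2*(x^2 + 5*x - 8); x^2 + 5*x - 8 = 0 has no rational roots; quadratic formula: x = (-5 ± √57)/2.
  ⇒ x = -sqrt(57)/2 - 5/2 ≈ -6.2749, -5/2 + sqrt(57)/2 ≈ 1.2749

f''(x) = 2*(-2*x^3 - 15*x^2 + 48*x + 40)/(x^6 + 24*x^4 + 192*x^2 + 512)
Second-derivative test at each critical point:
  f''(-6.2749) = -0.0067 < 0 → local maximum
  f''(1.2749) = 0.1630 > 0 → local minimum

Critical points: x = -sqrt(57)/2 - 5/2 ≈ -6.2749 (local maximum); x = -5/2 + sqrt(57)/2 ≈ 1.2749 (local minimum)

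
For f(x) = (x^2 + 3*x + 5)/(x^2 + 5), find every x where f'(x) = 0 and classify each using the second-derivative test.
f'(x) = 3*(5 - x^2)/(x^4 + 10*x^2 + 25)

Solve f'(x) = 0:
  f'(x) = -3*(x^2 - 5)/(x^2 + 5)^2; the denominator is positive wherever f is defined, so f'(x) = 0 ⇔ 15 - 3*x^2 = 0.
  Factor: 15 - 3*x^2 = -3*(x^2 - 5); x^2 - 5 = 0 has no rational roots; quadratic formula: x = (0 ± √20)/2.
  ⇒ x = -sqrt(5) ≈ -2.2361, sqrt(5) ≈ 2.2361

f''(x) = 6*x*(x^2 - 15)/(x^6 + 15*x^4 + 75*x^2 + 125)
Second-derivative test at each critical point:
  f''(-2.2361) = 0.1342 > 0 → local minimum
  f''(2.2361) = -0.1342 < 0 → local maximum

Critical points: x = -sqrt(5) ≈ -2.2361 (local minimum); x = sqrt(5) ≈ 2.2361 (local maximum)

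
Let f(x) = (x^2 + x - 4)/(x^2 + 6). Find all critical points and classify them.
f'(x) = (-x^2 + 20*x + 6)/(x^4 + 12*x^2 + 36)

Solve f'(x) = 0:
  f'(x) = -(x^2 - 20*x - 6)/(x^2 + 6)^2; the denominator is positive wherever f is defined, so f'(x) = 0 ⇔ -x^2 + 20*x + 6 = 0.
  x^2 - 20*x - 6 = 0 has no rational roots; quadratic formula: x = (20 ± √424)/2.
  ⇒ x = 10 - sqrt(106) ≈ -0.2956, 10 + sqrt(106) ≈ 20.2956

f''(x) = 2*(x^3 - 30*x^2 - 18*x + 60)/(x^6 + 18*x^4 + 108*x^2 + 216)
Second-derivative test at each critical point:
  f''(-0.2956) = 0.5557 > 0 → local minimum
  f''(20.2956) = -1.179e-04 < 0 → local maximum

Critical points: x = 10 - sqrt(106) ≈ -0.2956 (local minimum); x = 10 + sqrt(106) ≈ 20.2956 (local maximum)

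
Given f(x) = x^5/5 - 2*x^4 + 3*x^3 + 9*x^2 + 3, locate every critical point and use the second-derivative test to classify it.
f'(x) = x*(x^3 - 8*x^2 + 9*x + 18)

Solve f'(x) = 0:
  Factor: x^4 - 8*x^3 + 9*x^2 + 18*x = x*(x - 6)*(x - 3)*(x + 1) = 0.
  ⇒ x = -1, 0, 3, 6

f''(x) = 4*x^3 - 24*x^2 + 18*x + 18
Second-derivative test at each critical point:
  f''(-1) = -28 < 0 → local maximum
  f''(0) = 18 > 0 → local minimum
  f''(3) = -36 < 0 → local maximum
  f''(6) = 126 > 0 → local minimum

Critical points: x = -1 (local maximum); x = 0 (local minimum); x = 3 (local maximum); x = 6 (local minimum)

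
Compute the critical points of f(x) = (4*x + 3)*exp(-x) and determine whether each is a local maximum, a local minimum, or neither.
f'(x) = (1 - 4*x)*exp(-x)

Solve f'(x) = 0:
  f'(x) = (1 - 4*x)·exp(-x) and exp(-x) > 0 for every x, so f'(x) = 0 ⇔ 1 - 4*x = 0.
  1 - 4*x = 0.
  ⇒ x = 1/4

f''(x) = (4*x - 5)*exp(-x)
Second-derivative test at each critical point:
  f''(1/4) = -3.1152 < 0 → local maximum

Critical points: x = 1/4 (local maximum)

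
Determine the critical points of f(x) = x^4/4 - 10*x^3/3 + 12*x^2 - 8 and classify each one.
f'(x) = x*(x^2 - 10*x + 24)

Solve f'(x) = 0:
  Factor: x^3 - 10*x^2 + 24*x = x*(x - 6)*(x - 4) = 0.
  ⇒ x = 0, 4, 6

f''(x) = 3*x^2 - 20*x + 24
Second-derivative test at each critical point:
  f''(0) = 24 > 0 → local minimum
  f''(4) = -8 < 0 → local maximum
  f''(6) = 12 > 0 → local minimum

Critical points: x = 0 (local minimum); x = 4 (local maximum); x = 6 (local minimum)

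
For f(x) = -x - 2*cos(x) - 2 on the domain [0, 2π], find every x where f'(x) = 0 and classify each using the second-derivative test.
f'(x) = 2*sin(x) - 1

Solve f'(x) = 0 on [0, 2π]:
  f'(x) = 0 ⇔ sin(x) = 1/2, i.e. x = arcsin(1/2) + 2nπ or x = π − arcsin(1/2) + 2nπ; keep the solutions lying in [0, 2π].
  ⇒ x = pi/6 ≈ 0.5236, 5*pi/6 ≈ 2.6180

f''(x) = 2*cos(x)
Second-derivative test at each critical point:
  f''(0.5236) = 1.7321 > 0 → local minimum
  f''(2.6180) = -1.7321 < 0 → local maximum

Critical points: x = pi/6 ≈ 0.5236 (local minimum); x = 5*pi/6 ≈ 2.6180 (local maximum)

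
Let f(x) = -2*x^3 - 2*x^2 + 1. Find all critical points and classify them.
f'(x) = 2*x*(-3*x - 2)

Solve f'(x) = 0:
  Factor: -6*x^2 - 4*x = -2*x*(3*x + 2) = 0.
  ⇒ x = -2/3, 0

f''(x) = -12*x - 4
Second-derivative test at each critical point:
  f''(-2/3) = 4 > 0 → local minimum
  f''(0) = -4 < 0 → local maximum

Critical points: x = -2/3 (local minimum); x = 0 (local maximum)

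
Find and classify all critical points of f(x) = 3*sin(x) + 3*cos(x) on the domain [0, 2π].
f'(x) = 3*sqrt(2)*cos(x + pi/4)

Solve f'(x) = 0 on [0, 2π]:
  f'(x) = 0 ⇔ 3*cos(x) = 3*sin(x) ⇔ tan(x) = 1, i.e. x = arctan(1) + nπ; keep the solutions lying in [0, 2π].
  ⇒ x = pi/4 ≈ 0.7854, 5*pi/4 ≈ 3.9270

f''(x) = -3*sqrt(2)*sin(x + pi/4)
Second-derivative test at each critical point:
  f''(0.7854) = -4.2426 < 0 → local maximum
  f''(3.9270) = 4.2426 > 0 → local minimum

Critical points: x = pi/4 ≈ 0.7854 (local maximum); x = 5*pi/4 ≈ 3.9270 (local minimum)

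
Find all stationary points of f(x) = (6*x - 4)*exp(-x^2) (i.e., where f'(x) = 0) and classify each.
f'(x) = 2*(-2*x*(3*x - 2) + 3)*exp(-x^2)

Solve f'(x) = 0:
  f'(x) = (-12*x^2 + 8*x + 6)·exp(-x^2) and exp(-x^2) > 0 for every x, so f'(x) = 0 ⇔ -12*x^2 + 8*x + 6 = 0.
  Factor: -12*x^2 + 8*x + 6 = -2*(6*x^2 - 4*x - 3); 6*x^2 - 4*x - 3 = 0 has no rational roots; quadratic formula: x = (4 ± √88)/12.
  ⇒ x = 1/3 - sqrt(22)/6 ≈ -0.4484, 1/3 + sqrt(22)/6 ≈ 1.1151

f''(x) = 4*(2*x^2*(3*x - 2) - 9*x + 2)*exp(-x^2)
Second-derivative test at each critical point:
  f''(-0.4484) = 15.3444 > 0 → local minimum
  f''(1.1151) = -5.4110 < 0 → local maximum

Critical points: x = 1/3 - sqrt(22)/6 ≈ -0.4484 (local minimum); x = 1/3 + sqrt(22)/6 ≈ 1.1151 (local maximum)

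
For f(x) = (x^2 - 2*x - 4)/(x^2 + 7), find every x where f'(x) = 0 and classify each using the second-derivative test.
f'(x) = 2*(x^2 + 11*x - 7)/(x^4 + 14*x^2 + 49)

Solve f'(x) = 0:
  f'(x) = 2*(x^2 + 11*x - 7)/(x^2 + 7)^2; the denominator is positive wherever f is defined, so f'(x) = 0 ⇔ 2*x^2 + 22*x - 14 = 0.
  Factor: 2*x^2 + 22*x - 14 = 2*(x^2 + 11*x - 7); x^2 + 11*x - 7 = 0 has no rational roots; quadratic formula: x = (-11 ± √149)/2.
  ⇒ x = -sqrt(149)/2 - 11/2 ≈ -11.6033, -11/2 + sqrt(149)/2 ≈ 0.6033

f''(x) = 2*(-2*x^3 - 33*x^2 + 42*x + 77)/(x^6 + 21*x^4 + 147*x^2 + 343)
Second-derivative test at each critical point:
  f''(-11.6033) = -0.0012 < 0 → local maximum
  f''(0.6033) = 0.4502 > 0 → local minimum

Critical points: x = -sqrt(149)/2 - 11/2 ≈ -11.6033 (local maximum); x = -11/2 + sqrt(149)/2 ≈ 0.6033 (local minimum)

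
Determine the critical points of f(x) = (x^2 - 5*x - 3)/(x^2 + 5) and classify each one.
f'(x) = (5*x^2 + 16*x - 25)/(x^4 + 10*x^2 + 25)

Solve f'(x) = 0:
  f'(x) = (5*x^2 + 16*x - 25)/(x^2 + 5)^2; the denominator is positive wherever f is defined, so f'(x) = 0 ⇔ 5*x^2 + 16*x - 25 = 0.
  5*x^2 + 16*x - 25 = 0 has no rational roots; quadratic formula: x = (-16 ± √756)/10.
  ⇒ x = -3*sqrt(21)/5 - 8/5 ≈ -4.3495, -8/5 + 3*sqrt(21)/5 ≈ 1.1495

f''(x) = 2*(-5*x^3 - 24*x^2 + 75*x + 40)/(x^6 + 15*x^4 + 75*x^2 + 125)
Second-derivative test at each critical point:
  f''(-4.3495) = -0.0481 < 0 → local maximum
  f''(1.1495) = 0.6881 > 0 → local minimum

Critical points: x = -3*sqrt(21)/5 - 8/5 ≈ -4.3495 (local maximum); x = -8/5 + 3*sqrt(21)/5 ≈ 1.1495 (local minimum)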